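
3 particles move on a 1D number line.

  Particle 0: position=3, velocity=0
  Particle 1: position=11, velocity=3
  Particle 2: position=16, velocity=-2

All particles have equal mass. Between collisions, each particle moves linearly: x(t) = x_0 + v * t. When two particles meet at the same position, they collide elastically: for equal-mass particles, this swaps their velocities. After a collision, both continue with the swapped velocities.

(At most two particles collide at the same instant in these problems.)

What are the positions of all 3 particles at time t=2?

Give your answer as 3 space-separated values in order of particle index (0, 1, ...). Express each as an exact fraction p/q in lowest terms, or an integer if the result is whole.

Answer: 3 12 17

Derivation:
Collision at t=1: particles 1 and 2 swap velocities; positions: p0=3 p1=14 p2=14; velocities now: v0=0 v1=-2 v2=3
Advance to t=2 (no further collisions before then); velocities: v0=0 v1=-2 v2=3; positions = 3 12 17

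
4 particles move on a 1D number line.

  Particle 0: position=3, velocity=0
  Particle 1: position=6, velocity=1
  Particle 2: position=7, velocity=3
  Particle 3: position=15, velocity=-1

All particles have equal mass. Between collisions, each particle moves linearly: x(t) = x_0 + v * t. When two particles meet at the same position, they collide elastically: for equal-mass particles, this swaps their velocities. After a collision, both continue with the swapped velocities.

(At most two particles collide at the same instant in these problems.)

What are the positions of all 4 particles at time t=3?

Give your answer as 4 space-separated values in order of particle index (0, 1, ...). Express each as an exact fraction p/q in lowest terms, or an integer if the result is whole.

Answer: 3 9 12 16

Derivation:
Collision at t=2: particles 2 and 3 swap velocities; positions: p0=3 p1=8 p2=13 p3=13; velocities now: v0=0 v1=1 v2=-1 v3=3
Advance to t=3 (no further collisions before then); velocities: v0=0 v1=1 v2=-1 v3=3; positions = 3 9 12 16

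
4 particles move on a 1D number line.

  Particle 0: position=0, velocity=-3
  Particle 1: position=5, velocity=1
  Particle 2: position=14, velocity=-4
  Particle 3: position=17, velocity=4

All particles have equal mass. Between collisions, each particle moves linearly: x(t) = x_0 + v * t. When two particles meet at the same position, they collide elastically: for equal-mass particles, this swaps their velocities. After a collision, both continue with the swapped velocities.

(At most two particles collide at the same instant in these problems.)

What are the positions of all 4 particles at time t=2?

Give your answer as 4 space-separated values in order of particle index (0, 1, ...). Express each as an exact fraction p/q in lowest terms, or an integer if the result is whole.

Collision at t=9/5: particles 1 and 2 swap velocities; positions: p0=-27/5 p1=34/5 p2=34/5 p3=121/5; velocities now: v0=-3 v1=-4 v2=1 v3=4
Advance to t=2 (no further collisions before then); velocities: v0=-3 v1=-4 v2=1 v3=4; positions = -6 6 7 25

Answer: -6 6 7 25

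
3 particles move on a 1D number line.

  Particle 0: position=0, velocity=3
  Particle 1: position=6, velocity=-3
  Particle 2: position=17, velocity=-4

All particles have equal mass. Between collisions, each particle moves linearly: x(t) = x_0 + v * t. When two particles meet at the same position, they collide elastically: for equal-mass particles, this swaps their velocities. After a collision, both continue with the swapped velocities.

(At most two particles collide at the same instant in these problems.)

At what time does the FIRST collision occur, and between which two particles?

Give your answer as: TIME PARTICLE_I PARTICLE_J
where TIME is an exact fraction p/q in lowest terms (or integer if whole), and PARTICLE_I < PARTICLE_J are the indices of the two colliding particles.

Answer: 1 0 1

Derivation:
Pair (0,1): pos 0,6 vel 3,-3 -> gap=6, closing at 6/unit, collide at t=1
Pair (1,2): pos 6,17 vel -3,-4 -> gap=11, closing at 1/unit, collide at t=11
Earliest collision: t=1 between 0 and 1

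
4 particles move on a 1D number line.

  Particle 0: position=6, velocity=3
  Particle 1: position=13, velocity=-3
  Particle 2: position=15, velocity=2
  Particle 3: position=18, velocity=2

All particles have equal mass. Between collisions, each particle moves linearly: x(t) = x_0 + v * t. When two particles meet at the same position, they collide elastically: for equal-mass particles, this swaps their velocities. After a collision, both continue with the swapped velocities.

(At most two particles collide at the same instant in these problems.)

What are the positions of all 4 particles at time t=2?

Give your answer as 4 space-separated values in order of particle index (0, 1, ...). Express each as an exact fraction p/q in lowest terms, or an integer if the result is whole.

Collision at t=7/6: particles 0 and 1 swap velocities; positions: p0=19/2 p1=19/2 p2=52/3 p3=61/3; velocities now: v0=-3 v1=3 v2=2 v3=2
Advance to t=2 (no further collisions before then); velocities: v0=-3 v1=3 v2=2 v3=2; positions = 7 12 19 22

Answer: 7 12 19 22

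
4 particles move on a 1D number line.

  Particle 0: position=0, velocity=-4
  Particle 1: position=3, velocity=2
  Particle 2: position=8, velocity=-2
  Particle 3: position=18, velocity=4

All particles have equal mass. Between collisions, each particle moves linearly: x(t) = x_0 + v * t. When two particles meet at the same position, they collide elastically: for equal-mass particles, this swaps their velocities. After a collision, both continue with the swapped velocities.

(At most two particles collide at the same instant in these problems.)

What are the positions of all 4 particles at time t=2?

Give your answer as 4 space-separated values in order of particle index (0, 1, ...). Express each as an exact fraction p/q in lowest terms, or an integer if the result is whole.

Collision at t=5/4: particles 1 and 2 swap velocities; positions: p0=-5 p1=11/2 p2=11/2 p3=23; velocities now: v0=-4 v1=-2 v2=2 v3=4
Advance to t=2 (no further collisions before then); velocities: v0=-4 v1=-2 v2=2 v3=4; positions = -8 4 7 26

Answer: -8 4 7 26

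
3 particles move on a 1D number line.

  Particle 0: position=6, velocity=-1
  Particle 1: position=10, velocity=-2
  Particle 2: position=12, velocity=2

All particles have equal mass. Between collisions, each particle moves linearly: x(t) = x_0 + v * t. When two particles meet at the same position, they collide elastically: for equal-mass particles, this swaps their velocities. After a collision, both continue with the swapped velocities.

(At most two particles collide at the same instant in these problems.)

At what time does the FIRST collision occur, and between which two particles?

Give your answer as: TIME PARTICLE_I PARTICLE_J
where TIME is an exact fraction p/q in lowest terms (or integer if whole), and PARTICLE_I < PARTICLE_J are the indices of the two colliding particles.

Answer: 4 0 1

Derivation:
Pair (0,1): pos 6,10 vel -1,-2 -> gap=4, closing at 1/unit, collide at t=4
Pair (1,2): pos 10,12 vel -2,2 -> not approaching (rel speed -4 <= 0)
Earliest collision: t=4 between 0 and 1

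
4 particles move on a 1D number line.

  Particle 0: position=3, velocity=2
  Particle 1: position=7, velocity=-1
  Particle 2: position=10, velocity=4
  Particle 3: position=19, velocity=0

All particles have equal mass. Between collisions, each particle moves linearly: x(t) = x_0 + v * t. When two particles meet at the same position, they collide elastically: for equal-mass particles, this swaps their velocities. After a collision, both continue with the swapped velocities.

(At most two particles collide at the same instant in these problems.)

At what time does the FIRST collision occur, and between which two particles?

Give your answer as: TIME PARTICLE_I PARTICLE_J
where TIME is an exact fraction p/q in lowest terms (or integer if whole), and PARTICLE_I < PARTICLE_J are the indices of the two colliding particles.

Pair (0,1): pos 3,7 vel 2,-1 -> gap=4, closing at 3/unit, collide at t=4/3
Pair (1,2): pos 7,10 vel -1,4 -> not approaching (rel speed -5 <= 0)
Pair (2,3): pos 10,19 vel 4,0 -> gap=9, closing at 4/unit, collide at t=9/4
Earliest collision: t=4/3 between 0 and 1

Answer: 4/3 0 1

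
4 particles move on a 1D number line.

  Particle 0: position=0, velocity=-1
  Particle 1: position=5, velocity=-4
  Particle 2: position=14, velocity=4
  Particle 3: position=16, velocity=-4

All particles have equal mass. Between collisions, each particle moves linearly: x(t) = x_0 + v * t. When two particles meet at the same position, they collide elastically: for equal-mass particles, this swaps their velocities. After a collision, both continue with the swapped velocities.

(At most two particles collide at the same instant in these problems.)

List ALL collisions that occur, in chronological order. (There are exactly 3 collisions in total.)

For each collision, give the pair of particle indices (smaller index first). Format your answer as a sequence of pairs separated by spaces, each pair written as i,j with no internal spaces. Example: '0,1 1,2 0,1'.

Collision at t=1/4: particles 2 and 3 swap velocities; positions: p0=-1/4 p1=4 p2=15 p3=15; velocities now: v0=-1 v1=-4 v2=-4 v3=4
Collision at t=5/3: particles 0 and 1 swap velocities; positions: p0=-5/3 p1=-5/3 p2=28/3 p3=62/3; velocities now: v0=-4 v1=-1 v2=-4 v3=4
Collision at t=16/3: particles 1 and 2 swap velocities; positions: p0=-49/3 p1=-16/3 p2=-16/3 p3=106/3; velocities now: v0=-4 v1=-4 v2=-1 v3=4

Answer: 2,3 0,1 1,2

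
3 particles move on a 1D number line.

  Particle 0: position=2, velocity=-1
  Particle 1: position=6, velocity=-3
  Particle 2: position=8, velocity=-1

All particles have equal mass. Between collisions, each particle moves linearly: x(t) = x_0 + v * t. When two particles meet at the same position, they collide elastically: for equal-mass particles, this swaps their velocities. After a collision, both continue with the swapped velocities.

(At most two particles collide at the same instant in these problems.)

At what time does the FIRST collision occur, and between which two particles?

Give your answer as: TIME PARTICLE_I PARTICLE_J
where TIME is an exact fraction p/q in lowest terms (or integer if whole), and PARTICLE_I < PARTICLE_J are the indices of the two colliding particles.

Pair (0,1): pos 2,6 vel -1,-3 -> gap=4, closing at 2/unit, collide at t=2
Pair (1,2): pos 6,8 vel -3,-1 -> not approaching (rel speed -2 <= 0)
Earliest collision: t=2 between 0 and 1

Answer: 2 0 1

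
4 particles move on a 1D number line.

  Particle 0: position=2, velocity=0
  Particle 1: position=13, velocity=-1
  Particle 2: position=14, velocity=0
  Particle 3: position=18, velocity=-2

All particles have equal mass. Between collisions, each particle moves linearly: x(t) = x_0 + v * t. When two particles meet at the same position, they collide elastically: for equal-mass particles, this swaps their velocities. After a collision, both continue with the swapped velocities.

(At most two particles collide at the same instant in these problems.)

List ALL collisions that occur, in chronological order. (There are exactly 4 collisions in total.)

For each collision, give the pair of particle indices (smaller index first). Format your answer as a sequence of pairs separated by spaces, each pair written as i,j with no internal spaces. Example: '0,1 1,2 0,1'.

Answer: 2,3 1,2 0,1 1,2

Derivation:
Collision at t=2: particles 2 and 3 swap velocities; positions: p0=2 p1=11 p2=14 p3=14; velocities now: v0=0 v1=-1 v2=-2 v3=0
Collision at t=5: particles 1 and 2 swap velocities; positions: p0=2 p1=8 p2=8 p3=14; velocities now: v0=0 v1=-2 v2=-1 v3=0
Collision at t=8: particles 0 and 1 swap velocities; positions: p0=2 p1=2 p2=5 p3=14; velocities now: v0=-2 v1=0 v2=-1 v3=0
Collision at t=11: particles 1 and 2 swap velocities; positions: p0=-4 p1=2 p2=2 p3=14; velocities now: v0=-2 v1=-1 v2=0 v3=0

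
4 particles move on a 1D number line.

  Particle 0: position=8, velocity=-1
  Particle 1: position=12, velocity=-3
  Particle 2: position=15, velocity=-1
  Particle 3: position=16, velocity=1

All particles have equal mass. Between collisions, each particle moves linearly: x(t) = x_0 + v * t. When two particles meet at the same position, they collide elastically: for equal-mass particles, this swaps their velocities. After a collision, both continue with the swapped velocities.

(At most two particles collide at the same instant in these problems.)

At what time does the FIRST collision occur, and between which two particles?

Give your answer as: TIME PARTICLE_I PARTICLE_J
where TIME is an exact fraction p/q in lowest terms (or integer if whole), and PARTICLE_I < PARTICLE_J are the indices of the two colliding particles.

Answer: 2 0 1

Derivation:
Pair (0,1): pos 8,12 vel -1,-3 -> gap=4, closing at 2/unit, collide at t=2
Pair (1,2): pos 12,15 vel -3,-1 -> not approaching (rel speed -2 <= 0)
Pair (2,3): pos 15,16 vel -1,1 -> not approaching (rel speed -2 <= 0)
Earliest collision: t=2 between 0 and 1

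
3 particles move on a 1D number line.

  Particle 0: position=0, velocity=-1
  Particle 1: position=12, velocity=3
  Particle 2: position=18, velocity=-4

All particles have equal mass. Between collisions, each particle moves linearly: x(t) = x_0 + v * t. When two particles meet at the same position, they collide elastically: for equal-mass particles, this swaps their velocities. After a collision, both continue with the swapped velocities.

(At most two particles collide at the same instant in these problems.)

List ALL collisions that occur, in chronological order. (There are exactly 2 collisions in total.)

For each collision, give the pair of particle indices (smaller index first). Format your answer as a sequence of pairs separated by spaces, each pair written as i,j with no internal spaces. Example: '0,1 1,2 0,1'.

Answer: 1,2 0,1

Derivation:
Collision at t=6/7: particles 1 and 2 swap velocities; positions: p0=-6/7 p1=102/7 p2=102/7; velocities now: v0=-1 v1=-4 v2=3
Collision at t=6: particles 0 and 1 swap velocities; positions: p0=-6 p1=-6 p2=30; velocities now: v0=-4 v1=-1 v2=3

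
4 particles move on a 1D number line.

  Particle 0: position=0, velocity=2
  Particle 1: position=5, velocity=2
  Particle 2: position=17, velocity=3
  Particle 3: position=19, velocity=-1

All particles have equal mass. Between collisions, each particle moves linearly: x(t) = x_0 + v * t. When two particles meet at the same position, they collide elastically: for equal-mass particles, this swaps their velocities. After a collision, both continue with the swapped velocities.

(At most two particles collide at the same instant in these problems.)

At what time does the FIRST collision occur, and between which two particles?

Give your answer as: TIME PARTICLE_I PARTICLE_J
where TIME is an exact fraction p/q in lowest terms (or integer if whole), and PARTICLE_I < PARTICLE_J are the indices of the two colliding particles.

Pair (0,1): pos 0,5 vel 2,2 -> not approaching (rel speed 0 <= 0)
Pair (1,2): pos 5,17 vel 2,3 -> not approaching (rel speed -1 <= 0)
Pair (2,3): pos 17,19 vel 3,-1 -> gap=2, closing at 4/unit, collide at t=1/2
Earliest collision: t=1/2 between 2 and 3

Answer: 1/2 2 3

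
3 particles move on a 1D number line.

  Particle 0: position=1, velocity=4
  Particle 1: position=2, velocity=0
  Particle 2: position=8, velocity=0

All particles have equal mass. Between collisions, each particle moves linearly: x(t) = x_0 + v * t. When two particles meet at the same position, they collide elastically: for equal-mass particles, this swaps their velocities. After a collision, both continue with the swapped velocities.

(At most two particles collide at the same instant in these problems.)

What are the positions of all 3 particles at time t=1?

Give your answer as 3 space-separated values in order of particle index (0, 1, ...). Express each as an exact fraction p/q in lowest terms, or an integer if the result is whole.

Answer: 2 5 8

Derivation:
Collision at t=1/4: particles 0 and 1 swap velocities; positions: p0=2 p1=2 p2=8; velocities now: v0=0 v1=4 v2=0
Advance to t=1 (no further collisions before then); velocities: v0=0 v1=4 v2=0; positions = 2 5 8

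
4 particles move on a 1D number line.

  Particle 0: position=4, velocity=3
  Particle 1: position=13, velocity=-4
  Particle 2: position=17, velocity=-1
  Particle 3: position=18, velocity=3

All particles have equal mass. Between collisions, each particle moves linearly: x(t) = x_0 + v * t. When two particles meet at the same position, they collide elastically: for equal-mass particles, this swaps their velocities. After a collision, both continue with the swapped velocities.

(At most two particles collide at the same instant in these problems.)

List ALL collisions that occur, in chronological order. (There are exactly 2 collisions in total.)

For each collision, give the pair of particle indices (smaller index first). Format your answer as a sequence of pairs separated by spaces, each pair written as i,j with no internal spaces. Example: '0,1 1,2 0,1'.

Collision at t=9/7: particles 0 and 1 swap velocities; positions: p0=55/7 p1=55/7 p2=110/7 p3=153/7; velocities now: v0=-4 v1=3 v2=-1 v3=3
Collision at t=13/4: particles 1 and 2 swap velocities; positions: p0=0 p1=55/4 p2=55/4 p3=111/4; velocities now: v0=-4 v1=-1 v2=3 v3=3

Answer: 0,1 1,2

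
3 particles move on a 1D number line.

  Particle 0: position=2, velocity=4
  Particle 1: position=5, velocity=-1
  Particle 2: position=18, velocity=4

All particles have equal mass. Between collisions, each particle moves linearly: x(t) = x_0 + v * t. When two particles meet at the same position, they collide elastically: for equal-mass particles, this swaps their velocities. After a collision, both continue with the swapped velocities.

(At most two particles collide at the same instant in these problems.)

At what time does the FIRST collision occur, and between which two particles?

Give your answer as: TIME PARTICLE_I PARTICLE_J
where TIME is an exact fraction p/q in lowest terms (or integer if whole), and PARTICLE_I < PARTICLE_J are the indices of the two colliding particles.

Answer: 3/5 0 1

Derivation:
Pair (0,1): pos 2,5 vel 4,-1 -> gap=3, closing at 5/unit, collide at t=3/5
Pair (1,2): pos 5,18 vel -1,4 -> not approaching (rel speed -5 <= 0)
Earliest collision: t=3/5 between 0 and 1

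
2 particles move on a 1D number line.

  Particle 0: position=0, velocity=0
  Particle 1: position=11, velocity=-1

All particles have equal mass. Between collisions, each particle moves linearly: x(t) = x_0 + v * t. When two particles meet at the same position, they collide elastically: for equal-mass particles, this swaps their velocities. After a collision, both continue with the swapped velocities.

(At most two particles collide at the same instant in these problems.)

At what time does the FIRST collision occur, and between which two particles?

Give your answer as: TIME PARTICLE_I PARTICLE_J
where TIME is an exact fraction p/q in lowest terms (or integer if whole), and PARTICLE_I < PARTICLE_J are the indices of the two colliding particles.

Pair (0,1): pos 0,11 vel 0,-1 -> gap=11, closing at 1/unit, collide at t=11
Earliest collision: t=11 between 0 and 1

Answer: 11 0 1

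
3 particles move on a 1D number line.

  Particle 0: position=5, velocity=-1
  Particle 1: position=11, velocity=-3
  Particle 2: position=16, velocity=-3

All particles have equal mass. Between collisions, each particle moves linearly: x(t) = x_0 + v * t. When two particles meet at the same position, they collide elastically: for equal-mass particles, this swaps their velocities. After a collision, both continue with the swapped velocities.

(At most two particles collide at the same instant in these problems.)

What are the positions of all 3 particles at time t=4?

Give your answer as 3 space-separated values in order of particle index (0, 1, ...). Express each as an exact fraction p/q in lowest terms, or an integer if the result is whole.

Answer: -1 1 4

Derivation:
Collision at t=3: particles 0 and 1 swap velocities; positions: p0=2 p1=2 p2=7; velocities now: v0=-3 v1=-1 v2=-3
Advance to t=4 (no further collisions before then); velocities: v0=-3 v1=-1 v2=-3; positions = -1 1 4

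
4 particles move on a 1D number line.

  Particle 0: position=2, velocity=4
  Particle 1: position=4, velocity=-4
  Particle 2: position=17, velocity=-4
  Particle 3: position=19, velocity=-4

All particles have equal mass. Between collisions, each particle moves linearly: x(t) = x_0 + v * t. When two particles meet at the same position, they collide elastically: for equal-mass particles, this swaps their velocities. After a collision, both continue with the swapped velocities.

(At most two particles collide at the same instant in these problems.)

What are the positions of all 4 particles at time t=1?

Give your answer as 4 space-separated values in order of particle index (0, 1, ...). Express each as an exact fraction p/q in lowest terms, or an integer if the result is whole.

Answer: 0 6 13 15

Derivation:
Collision at t=1/4: particles 0 and 1 swap velocities; positions: p0=3 p1=3 p2=16 p3=18; velocities now: v0=-4 v1=4 v2=-4 v3=-4
Advance to t=1 (no further collisions before then); velocities: v0=-4 v1=4 v2=-4 v3=-4; positions = 0 6 13 15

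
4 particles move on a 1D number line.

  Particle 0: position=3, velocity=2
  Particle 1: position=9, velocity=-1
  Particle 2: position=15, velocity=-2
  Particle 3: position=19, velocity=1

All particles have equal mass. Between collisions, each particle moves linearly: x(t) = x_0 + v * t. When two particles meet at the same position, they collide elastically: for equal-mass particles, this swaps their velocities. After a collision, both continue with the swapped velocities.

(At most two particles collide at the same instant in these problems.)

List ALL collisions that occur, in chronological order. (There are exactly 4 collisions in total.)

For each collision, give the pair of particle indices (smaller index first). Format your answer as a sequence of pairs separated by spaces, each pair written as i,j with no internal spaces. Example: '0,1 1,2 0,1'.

Collision at t=2: particles 0 and 1 swap velocities; positions: p0=7 p1=7 p2=11 p3=21; velocities now: v0=-1 v1=2 v2=-2 v3=1
Collision at t=3: particles 1 and 2 swap velocities; positions: p0=6 p1=9 p2=9 p3=22; velocities now: v0=-1 v1=-2 v2=2 v3=1
Collision at t=6: particles 0 and 1 swap velocities; positions: p0=3 p1=3 p2=15 p3=25; velocities now: v0=-2 v1=-1 v2=2 v3=1
Collision at t=16: particles 2 and 3 swap velocities; positions: p0=-17 p1=-7 p2=35 p3=35; velocities now: v0=-2 v1=-1 v2=1 v3=2

Answer: 0,1 1,2 0,1 2,3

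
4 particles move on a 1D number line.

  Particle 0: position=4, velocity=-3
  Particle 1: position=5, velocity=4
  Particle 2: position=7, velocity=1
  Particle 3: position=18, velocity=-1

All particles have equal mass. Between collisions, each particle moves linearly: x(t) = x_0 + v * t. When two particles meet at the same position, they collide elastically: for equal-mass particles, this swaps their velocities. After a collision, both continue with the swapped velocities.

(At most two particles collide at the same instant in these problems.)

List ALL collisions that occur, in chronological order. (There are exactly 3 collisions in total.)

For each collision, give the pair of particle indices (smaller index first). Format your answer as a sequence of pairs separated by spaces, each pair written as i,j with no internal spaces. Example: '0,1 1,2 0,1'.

Answer: 1,2 2,3 1,2

Derivation:
Collision at t=2/3: particles 1 and 2 swap velocities; positions: p0=2 p1=23/3 p2=23/3 p3=52/3; velocities now: v0=-3 v1=1 v2=4 v3=-1
Collision at t=13/5: particles 2 and 3 swap velocities; positions: p0=-19/5 p1=48/5 p2=77/5 p3=77/5; velocities now: v0=-3 v1=1 v2=-1 v3=4
Collision at t=11/2: particles 1 and 2 swap velocities; positions: p0=-25/2 p1=25/2 p2=25/2 p3=27; velocities now: v0=-3 v1=-1 v2=1 v3=4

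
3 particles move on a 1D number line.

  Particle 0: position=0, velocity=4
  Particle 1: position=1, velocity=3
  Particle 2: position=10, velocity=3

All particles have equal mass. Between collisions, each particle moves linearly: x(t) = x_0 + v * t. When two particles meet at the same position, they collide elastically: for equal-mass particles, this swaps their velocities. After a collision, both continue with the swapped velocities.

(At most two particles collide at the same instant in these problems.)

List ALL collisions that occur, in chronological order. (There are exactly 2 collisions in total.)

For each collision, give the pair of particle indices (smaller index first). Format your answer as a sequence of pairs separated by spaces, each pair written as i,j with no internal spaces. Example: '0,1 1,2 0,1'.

Collision at t=1: particles 0 and 1 swap velocities; positions: p0=4 p1=4 p2=13; velocities now: v0=3 v1=4 v2=3
Collision at t=10: particles 1 and 2 swap velocities; positions: p0=31 p1=40 p2=40; velocities now: v0=3 v1=3 v2=4

Answer: 0,1 1,2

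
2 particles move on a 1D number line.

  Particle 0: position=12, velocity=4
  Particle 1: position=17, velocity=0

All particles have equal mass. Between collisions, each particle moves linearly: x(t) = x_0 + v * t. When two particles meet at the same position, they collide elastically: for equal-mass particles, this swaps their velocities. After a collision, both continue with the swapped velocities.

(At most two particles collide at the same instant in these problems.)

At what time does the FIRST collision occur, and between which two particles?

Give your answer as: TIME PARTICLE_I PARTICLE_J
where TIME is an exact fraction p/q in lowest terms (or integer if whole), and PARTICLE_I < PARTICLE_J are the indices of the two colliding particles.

Answer: 5/4 0 1

Derivation:
Pair (0,1): pos 12,17 vel 4,0 -> gap=5, closing at 4/unit, collide at t=5/4
Earliest collision: t=5/4 between 0 and 1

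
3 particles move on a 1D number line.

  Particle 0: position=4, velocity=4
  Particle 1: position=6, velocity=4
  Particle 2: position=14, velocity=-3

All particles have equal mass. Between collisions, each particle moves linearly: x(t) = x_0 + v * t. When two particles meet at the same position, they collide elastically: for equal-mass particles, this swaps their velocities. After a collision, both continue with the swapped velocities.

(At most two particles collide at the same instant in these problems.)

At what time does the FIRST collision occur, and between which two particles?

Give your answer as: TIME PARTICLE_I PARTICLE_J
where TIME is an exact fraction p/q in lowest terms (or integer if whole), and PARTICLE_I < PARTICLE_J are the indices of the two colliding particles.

Answer: 8/7 1 2

Derivation:
Pair (0,1): pos 4,6 vel 4,4 -> not approaching (rel speed 0 <= 0)
Pair (1,2): pos 6,14 vel 4,-3 -> gap=8, closing at 7/unit, collide at t=8/7
Earliest collision: t=8/7 between 1 and 2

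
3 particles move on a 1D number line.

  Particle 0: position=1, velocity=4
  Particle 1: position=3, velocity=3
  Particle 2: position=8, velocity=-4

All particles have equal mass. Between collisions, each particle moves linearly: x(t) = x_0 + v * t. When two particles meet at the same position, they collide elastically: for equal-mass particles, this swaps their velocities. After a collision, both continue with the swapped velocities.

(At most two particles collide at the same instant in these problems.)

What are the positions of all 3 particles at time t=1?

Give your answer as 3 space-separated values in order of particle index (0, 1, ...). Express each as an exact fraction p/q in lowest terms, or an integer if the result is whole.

Collision at t=5/7: particles 1 and 2 swap velocities; positions: p0=27/7 p1=36/7 p2=36/7; velocities now: v0=4 v1=-4 v2=3
Collision at t=7/8: particles 0 and 1 swap velocities; positions: p0=9/2 p1=9/2 p2=45/8; velocities now: v0=-4 v1=4 v2=3
Advance to t=1 (no further collisions before then); velocities: v0=-4 v1=4 v2=3; positions = 4 5 6

Answer: 4 5 6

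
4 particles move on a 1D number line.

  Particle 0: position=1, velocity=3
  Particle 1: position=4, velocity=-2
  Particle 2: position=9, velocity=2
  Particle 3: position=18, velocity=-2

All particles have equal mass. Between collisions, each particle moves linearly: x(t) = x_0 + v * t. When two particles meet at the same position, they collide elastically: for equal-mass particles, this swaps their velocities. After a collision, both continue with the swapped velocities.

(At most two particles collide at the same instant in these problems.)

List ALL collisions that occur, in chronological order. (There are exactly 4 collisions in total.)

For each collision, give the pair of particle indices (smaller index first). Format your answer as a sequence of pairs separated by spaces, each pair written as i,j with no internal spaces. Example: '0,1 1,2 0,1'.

Collision at t=3/5: particles 0 and 1 swap velocities; positions: p0=14/5 p1=14/5 p2=51/5 p3=84/5; velocities now: v0=-2 v1=3 v2=2 v3=-2
Collision at t=9/4: particles 2 and 3 swap velocities; positions: p0=-1/2 p1=31/4 p2=27/2 p3=27/2; velocities now: v0=-2 v1=3 v2=-2 v3=2
Collision at t=17/5: particles 1 and 2 swap velocities; positions: p0=-14/5 p1=56/5 p2=56/5 p3=79/5; velocities now: v0=-2 v1=-2 v2=3 v3=2
Collision at t=8: particles 2 and 3 swap velocities; positions: p0=-12 p1=2 p2=25 p3=25; velocities now: v0=-2 v1=-2 v2=2 v3=3

Answer: 0,1 2,3 1,2 2,3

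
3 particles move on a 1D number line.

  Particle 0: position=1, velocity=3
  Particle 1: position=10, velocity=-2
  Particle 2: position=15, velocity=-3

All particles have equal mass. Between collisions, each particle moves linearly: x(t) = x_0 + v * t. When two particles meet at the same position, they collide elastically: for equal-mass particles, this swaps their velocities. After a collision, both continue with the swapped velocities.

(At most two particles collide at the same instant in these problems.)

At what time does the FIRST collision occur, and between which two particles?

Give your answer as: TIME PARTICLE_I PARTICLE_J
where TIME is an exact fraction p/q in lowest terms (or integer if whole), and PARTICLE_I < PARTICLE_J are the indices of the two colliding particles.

Pair (0,1): pos 1,10 vel 3,-2 -> gap=9, closing at 5/unit, collide at t=9/5
Pair (1,2): pos 10,15 vel -2,-3 -> gap=5, closing at 1/unit, collide at t=5
Earliest collision: t=9/5 between 0 and 1

Answer: 9/5 0 1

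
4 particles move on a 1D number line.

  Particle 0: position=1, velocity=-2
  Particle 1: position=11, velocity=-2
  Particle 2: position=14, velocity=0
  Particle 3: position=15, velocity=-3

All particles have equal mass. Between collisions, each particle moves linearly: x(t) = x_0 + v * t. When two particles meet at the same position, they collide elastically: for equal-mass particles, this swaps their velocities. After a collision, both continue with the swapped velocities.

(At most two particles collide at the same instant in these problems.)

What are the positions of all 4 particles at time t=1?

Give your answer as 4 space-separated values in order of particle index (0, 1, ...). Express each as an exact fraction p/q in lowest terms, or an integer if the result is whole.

Collision at t=1/3: particles 2 and 3 swap velocities; positions: p0=1/3 p1=31/3 p2=14 p3=14; velocities now: v0=-2 v1=-2 v2=-3 v3=0
Advance to t=1 (no further collisions before then); velocities: v0=-2 v1=-2 v2=-3 v3=0; positions = -1 9 12 14

Answer: -1 9 12 14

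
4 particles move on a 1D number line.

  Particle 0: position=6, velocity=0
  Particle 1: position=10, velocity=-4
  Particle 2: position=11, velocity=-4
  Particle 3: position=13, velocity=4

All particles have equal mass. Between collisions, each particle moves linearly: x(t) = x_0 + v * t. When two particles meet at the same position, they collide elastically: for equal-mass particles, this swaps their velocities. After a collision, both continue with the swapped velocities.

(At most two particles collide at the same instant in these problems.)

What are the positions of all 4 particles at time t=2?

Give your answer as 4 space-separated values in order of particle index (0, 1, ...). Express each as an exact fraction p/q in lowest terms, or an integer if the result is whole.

Collision at t=1: particles 0 and 1 swap velocities; positions: p0=6 p1=6 p2=7 p3=17; velocities now: v0=-4 v1=0 v2=-4 v3=4
Collision at t=5/4: particles 1 and 2 swap velocities; positions: p0=5 p1=6 p2=6 p3=18; velocities now: v0=-4 v1=-4 v2=0 v3=4
Advance to t=2 (no further collisions before then); velocities: v0=-4 v1=-4 v2=0 v3=4; positions = 2 3 6 21

Answer: 2 3 6 21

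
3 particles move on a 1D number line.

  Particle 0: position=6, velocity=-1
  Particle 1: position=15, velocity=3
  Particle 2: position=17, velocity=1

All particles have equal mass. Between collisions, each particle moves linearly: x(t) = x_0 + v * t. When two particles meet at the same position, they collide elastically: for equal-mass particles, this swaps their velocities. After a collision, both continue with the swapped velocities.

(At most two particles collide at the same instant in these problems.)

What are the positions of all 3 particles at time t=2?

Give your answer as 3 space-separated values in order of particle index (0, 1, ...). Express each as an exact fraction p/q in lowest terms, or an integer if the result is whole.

Collision at t=1: particles 1 and 2 swap velocities; positions: p0=5 p1=18 p2=18; velocities now: v0=-1 v1=1 v2=3
Advance to t=2 (no further collisions before then); velocities: v0=-1 v1=1 v2=3; positions = 4 19 21

Answer: 4 19 21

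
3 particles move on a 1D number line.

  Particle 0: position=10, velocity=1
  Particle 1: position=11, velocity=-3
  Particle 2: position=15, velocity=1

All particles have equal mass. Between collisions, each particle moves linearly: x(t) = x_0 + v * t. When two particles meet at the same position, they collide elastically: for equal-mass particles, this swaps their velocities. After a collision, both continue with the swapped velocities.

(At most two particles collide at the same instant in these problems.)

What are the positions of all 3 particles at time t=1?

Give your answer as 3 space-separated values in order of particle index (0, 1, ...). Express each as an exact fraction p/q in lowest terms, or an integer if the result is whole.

Answer: 8 11 16

Derivation:
Collision at t=1/4: particles 0 and 1 swap velocities; positions: p0=41/4 p1=41/4 p2=61/4; velocities now: v0=-3 v1=1 v2=1
Advance to t=1 (no further collisions before then); velocities: v0=-3 v1=1 v2=1; positions = 8 11 16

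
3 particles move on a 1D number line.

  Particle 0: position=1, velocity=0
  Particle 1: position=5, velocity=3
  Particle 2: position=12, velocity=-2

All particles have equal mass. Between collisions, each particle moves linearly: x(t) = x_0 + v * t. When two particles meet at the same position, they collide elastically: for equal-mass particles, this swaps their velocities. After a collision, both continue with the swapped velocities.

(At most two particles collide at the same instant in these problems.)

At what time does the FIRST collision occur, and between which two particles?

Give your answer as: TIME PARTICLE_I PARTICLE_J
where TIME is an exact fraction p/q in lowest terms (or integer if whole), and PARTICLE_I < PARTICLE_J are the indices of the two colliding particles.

Pair (0,1): pos 1,5 vel 0,3 -> not approaching (rel speed -3 <= 0)
Pair (1,2): pos 5,12 vel 3,-2 -> gap=7, closing at 5/unit, collide at t=7/5
Earliest collision: t=7/5 between 1 and 2

Answer: 7/5 1 2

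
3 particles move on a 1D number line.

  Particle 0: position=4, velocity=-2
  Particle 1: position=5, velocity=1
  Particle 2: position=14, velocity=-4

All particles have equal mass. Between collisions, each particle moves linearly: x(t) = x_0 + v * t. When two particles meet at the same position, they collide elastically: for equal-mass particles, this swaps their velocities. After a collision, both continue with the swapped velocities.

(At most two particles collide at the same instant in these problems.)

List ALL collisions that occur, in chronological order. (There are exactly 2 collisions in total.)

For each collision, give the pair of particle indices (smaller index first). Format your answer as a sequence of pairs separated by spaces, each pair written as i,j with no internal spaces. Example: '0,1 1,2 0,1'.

Answer: 1,2 0,1

Derivation:
Collision at t=9/5: particles 1 and 2 swap velocities; positions: p0=2/5 p1=34/5 p2=34/5; velocities now: v0=-2 v1=-4 v2=1
Collision at t=5: particles 0 and 1 swap velocities; positions: p0=-6 p1=-6 p2=10; velocities now: v0=-4 v1=-2 v2=1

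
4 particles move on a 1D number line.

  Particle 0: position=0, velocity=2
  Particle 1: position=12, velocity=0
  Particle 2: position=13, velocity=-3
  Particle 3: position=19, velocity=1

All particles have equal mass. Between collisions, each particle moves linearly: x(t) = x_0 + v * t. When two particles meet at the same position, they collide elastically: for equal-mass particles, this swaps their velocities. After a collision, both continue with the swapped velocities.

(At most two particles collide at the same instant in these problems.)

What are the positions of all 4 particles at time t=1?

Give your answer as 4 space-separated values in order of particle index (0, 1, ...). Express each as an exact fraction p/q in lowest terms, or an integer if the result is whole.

Answer: 2 10 12 20

Derivation:
Collision at t=1/3: particles 1 and 2 swap velocities; positions: p0=2/3 p1=12 p2=12 p3=58/3; velocities now: v0=2 v1=-3 v2=0 v3=1
Advance to t=1 (no further collisions before then); velocities: v0=2 v1=-3 v2=0 v3=1; positions = 2 10 12 20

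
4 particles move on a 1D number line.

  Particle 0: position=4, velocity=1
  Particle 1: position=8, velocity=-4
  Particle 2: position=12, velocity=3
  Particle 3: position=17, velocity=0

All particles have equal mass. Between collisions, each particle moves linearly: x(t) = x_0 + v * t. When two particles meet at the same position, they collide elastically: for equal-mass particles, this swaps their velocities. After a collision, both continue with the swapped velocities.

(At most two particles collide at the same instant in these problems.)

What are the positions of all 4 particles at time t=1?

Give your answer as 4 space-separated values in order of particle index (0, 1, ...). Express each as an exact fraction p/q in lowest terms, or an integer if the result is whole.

Collision at t=4/5: particles 0 and 1 swap velocities; positions: p0=24/5 p1=24/5 p2=72/5 p3=17; velocities now: v0=-4 v1=1 v2=3 v3=0
Advance to t=1 (no further collisions before then); velocities: v0=-4 v1=1 v2=3 v3=0; positions = 4 5 15 17

Answer: 4 5 15 17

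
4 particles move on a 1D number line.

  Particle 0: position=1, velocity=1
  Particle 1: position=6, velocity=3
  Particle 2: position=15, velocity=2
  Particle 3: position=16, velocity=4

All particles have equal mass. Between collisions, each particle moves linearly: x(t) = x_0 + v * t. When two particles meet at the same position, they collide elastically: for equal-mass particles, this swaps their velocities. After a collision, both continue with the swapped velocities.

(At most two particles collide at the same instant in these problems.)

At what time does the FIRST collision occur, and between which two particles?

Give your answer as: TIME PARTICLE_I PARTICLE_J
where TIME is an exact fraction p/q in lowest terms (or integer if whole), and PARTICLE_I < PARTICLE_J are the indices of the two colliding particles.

Pair (0,1): pos 1,6 vel 1,3 -> not approaching (rel speed -2 <= 0)
Pair (1,2): pos 6,15 vel 3,2 -> gap=9, closing at 1/unit, collide at t=9
Pair (2,3): pos 15,16 vel 2,4 -> not approaching (rel speed -2 <= 0)
Earliest collision: t=9 between 1 and 2

Answer: 9 1 2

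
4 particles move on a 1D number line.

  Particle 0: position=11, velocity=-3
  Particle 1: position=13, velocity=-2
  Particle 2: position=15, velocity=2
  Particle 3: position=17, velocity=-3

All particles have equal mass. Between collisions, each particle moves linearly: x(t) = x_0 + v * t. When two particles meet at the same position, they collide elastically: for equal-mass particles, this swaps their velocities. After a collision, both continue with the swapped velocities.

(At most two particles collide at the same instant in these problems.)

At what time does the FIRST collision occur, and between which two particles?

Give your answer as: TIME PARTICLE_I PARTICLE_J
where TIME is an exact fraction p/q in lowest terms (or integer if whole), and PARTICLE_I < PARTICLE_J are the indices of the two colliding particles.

Answer: 2/5 2 3

Derivation:
Pair (0,1): pos 11,13 vel -3,-2 -> not approaching (rel speed -1 <= 0)
Pair (1,2): pos 13,15 vel -2,2 -> not approaching (rel speed -4 <= 0)
Pair (2,3): pos 15,17 vel 2,-3 -> gap=2, closing at 5/unit, collide at t=2/5
Earliest collision: t=2/5 between 2 and 3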